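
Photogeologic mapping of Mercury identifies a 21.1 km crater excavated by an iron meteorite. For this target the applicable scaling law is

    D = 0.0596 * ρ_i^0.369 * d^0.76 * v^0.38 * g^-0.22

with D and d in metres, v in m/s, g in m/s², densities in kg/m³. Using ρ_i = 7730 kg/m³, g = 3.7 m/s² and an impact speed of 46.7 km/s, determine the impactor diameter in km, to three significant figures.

Rearranging for d: d = [D / (0.0596 · 7730^0.369 · 46700^0.38 · 3.7^-0.22)]^(1/0.76).
D = 21100 m.
7730^0.369 = 27.21
46700^0.38 = 59.48
3.7^-0.22 = 0.7499
Denominator = 0.0596 × 27.21 × 59.48 × 0.7499 = 72.34
D / 72.34 = 21100 / 72.34 = 291.7
d = 291.7^(1/0.76) = 291.7^1.3158 = 1751 m

d ≈ 1.75 km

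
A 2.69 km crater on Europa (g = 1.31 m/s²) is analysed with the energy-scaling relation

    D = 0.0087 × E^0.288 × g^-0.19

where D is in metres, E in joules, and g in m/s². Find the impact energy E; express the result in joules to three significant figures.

Rearranging: E = [D / (0.0087 · g^-0.19)]^(1/0.288).
D = 2690 m.
g^-0.19 = 1.31^-0.19 = 0.9500
D / (0.0087 × 0.9500) = 2690 / (8.265 × 10^-3) = 3.255 × 10^5
E = (3.255 × 10^5)^3.4722 = 1.383 × 10^19 J

E ≈ 1.38 × 10^19 J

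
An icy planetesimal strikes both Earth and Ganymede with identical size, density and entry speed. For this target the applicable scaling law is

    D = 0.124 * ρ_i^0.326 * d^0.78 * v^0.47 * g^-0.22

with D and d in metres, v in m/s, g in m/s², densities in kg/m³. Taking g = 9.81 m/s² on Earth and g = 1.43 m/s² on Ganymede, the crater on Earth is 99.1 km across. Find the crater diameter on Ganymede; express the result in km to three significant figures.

All impactor-dependent factors cancel in the ratio, leaving D_Ganymede/D_Earth = (g_Ganymede/g_Earth)^-0.22.
(1.43/9.81)^-0.22 = 0.1458^-0.22 = 1.527
D_Ganymede = 1.527 × 99.1 km = 151 km

D ≈ 151 km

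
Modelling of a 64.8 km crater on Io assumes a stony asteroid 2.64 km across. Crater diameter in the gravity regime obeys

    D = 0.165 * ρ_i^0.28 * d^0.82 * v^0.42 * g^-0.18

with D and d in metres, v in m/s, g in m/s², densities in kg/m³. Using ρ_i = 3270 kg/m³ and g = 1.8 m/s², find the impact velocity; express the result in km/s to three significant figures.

Rearranging for v: v = [D / (0.165 · 3270^0.28 · 2640^0.82 · 1.8^-0.18)]^(1/0.42).
D = 64800 m.
3270^0.28 = 9.640
2640^0.82 = 639.3
1.8^-0.18 = 0.8996
Denominator = 0.165 × 9.640 × 639.3 × 0.8996 = 914.8
D / 914.8 = 64800 / 914.8 = 70.84
v = 70.84^(1/0.42) = 70.84^2.381 = 25440 m/s

v ≈ 25.4 km/s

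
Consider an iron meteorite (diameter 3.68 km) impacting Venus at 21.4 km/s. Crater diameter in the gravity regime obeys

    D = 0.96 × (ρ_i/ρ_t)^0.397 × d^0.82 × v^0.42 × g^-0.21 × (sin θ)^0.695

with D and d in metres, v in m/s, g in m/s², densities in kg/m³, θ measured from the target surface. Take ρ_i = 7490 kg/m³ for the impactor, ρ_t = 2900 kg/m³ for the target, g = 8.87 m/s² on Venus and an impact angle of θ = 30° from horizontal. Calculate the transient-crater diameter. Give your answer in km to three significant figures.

D ≈ 30.2 km

In SI units: d = 3680 m, v = 21400 m/s.
(ρ_i/ρ_t)^0.397 = (7490/2900)^0.397 = 1.457
d^0.82 = 3680^0.82 = 839.5
v^0.42 = 21400^0.42 = 65.88
g^-0.21 = 8.87^-0.21 = 0.6323
(sin 30°)^0.695 = 0.5000^0.695 = 0.6177
D = 0.96 × 1.457 × 839.5 × 65.88 × 0.6323 × 0.6177 = 30214 m
   = 30.21 km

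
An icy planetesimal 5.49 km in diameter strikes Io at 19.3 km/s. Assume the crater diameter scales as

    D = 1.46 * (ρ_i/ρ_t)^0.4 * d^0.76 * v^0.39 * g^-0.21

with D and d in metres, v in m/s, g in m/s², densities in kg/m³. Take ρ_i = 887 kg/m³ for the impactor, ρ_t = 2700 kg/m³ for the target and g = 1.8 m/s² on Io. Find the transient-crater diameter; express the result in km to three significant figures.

In SI units: d = 5490 m, v = 19300 m/s.
(ρ_i/ρ_t)^0.4 = (887/2700)^0.4 = 0.6407
d^0.76 = 5490^0.76 = 695.1
v^0.39 = 19300^0.39 = 46.92
g^-0.21 = 1.8^-0.21 = 0.8839
D = 1.46 × 0.6407 × 695.1 × 46.92 × 0.8839 = 26966 m
   = 26.97 km

D ≈ 27.0 km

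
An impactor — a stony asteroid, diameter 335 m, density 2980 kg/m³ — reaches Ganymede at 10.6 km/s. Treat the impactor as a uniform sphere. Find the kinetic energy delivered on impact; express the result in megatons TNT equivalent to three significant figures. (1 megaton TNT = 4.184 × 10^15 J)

v = 10600 m/s.
Mass m = (π/6) ρ d³ = (π/6) × 2980 × (335)³ = 5.866 × 10^10 kg
E = ½ m v² = 0.5 × 5.866 × 10^10 × (10600)² = 3.296 × 10^18 J
   = 3.296 × 10^18 / 4.184×10^15 = 787.8 Mt

E ≈ 788 Mt TNT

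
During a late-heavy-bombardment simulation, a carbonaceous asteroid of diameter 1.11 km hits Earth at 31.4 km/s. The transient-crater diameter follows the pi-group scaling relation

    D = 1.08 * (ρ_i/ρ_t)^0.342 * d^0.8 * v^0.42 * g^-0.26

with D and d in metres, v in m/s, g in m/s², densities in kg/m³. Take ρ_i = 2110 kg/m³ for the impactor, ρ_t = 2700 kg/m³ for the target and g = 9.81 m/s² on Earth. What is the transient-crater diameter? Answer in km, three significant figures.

In SI units: d = 1110 m, v = 31400 m/s.
(ρ_i/ρ_t)^0.342 = (2110/2700)^0.342 = 0.9191
d^0.8 = 1110^0.8 = 273.1
v^0.42 = 31400^0.42 = 77.39
g^-0.26 = 9.81^-0.26 = 0.5523
D = 1.08 × 0.9191 × 273.1 × 77.39 × 0.5523 = 11587 m
   = 11.59 km

D ≈ 11.6 km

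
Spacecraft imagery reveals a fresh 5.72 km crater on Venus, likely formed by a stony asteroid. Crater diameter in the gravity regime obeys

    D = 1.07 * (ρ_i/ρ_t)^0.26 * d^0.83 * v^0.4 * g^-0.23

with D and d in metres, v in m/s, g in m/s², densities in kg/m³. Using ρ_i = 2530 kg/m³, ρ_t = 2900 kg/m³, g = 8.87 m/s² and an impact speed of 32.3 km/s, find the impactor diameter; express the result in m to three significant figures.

d ≈ 398 m

Rearranging for d: d = [D / (1.07 · (2530/2900)^0.26 · 32300^0.4 · 8.87^-0.23)]^(1/0.83).
D = 5720 m.
(2530/2900)^0.26 = 0.9651
32300^0.4 = 63.63
8.87^-0.23 = 0.6053
Denominator = 1.07 × 0.9651 × 63.63 × 0.6053 = 39.77
D / 39.77 = 5720 / 39.77 = 143.8
d = 143.8^(1/0.83) = 143.8^1.2048 = 397.8 m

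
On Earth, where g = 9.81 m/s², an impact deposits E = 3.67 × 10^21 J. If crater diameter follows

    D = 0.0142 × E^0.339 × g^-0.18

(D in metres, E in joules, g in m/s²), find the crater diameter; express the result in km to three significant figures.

E^0.339 = (3.67 × 10^21)^0.339 = 2.044 × 10^7
g^-0.18 = 9.81^-0.18 = 0.6630
D = 0.0142 × 2.044 × 10^7 × 0.6630 = 1.924 × 10^5 m
   = 192.4 km

D ≈ 192 km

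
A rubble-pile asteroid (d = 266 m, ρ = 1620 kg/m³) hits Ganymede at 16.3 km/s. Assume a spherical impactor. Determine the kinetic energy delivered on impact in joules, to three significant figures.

E ≈ 2.12 × 10^18 J

v = 16300 m/s.
Mass m = (π/6) ρ d³ = (π/6) × 1620 × (266)³ = 1.596 × 10^10 kg
E = ½ m v² = 0.5 × 1.596 × 10^10 × (16300)² = 2.120 × 10^18 J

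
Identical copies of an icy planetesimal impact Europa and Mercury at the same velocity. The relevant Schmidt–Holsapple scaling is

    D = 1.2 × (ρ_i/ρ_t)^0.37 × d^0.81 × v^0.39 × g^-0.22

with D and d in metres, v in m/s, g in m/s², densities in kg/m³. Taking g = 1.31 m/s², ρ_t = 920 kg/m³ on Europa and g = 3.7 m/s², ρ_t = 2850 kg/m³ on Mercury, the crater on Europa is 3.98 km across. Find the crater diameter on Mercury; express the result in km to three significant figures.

The impactor-only factors (d, v, ρ_i) cancel in the ratio, leaving D_Mercury/D_Europa = (g_Mercury/g_Europa)^-0.22 · (ρ_t,Europa/ρ_t,Mercury)^0.37.
(3.7/1.31)^-0.22 = 2.824^-0.22 = 0.7958
(920/2850)^0.37 = 0.3228^0.37 = 0.6581
Ratio = 0.7958 × 0.6581 = 0.5237
D_Mercury = 0.5237 × 3.98 km = 2.08 km

D ≈ 2.08 km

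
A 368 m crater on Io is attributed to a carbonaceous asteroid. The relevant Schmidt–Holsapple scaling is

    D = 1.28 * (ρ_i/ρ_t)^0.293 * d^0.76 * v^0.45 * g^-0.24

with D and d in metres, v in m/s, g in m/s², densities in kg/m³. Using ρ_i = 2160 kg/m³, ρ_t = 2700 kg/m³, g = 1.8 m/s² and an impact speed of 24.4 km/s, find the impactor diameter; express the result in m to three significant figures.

d ≈ 5.69 m

Rearranging for d: d = [D / (1.28 · (2160/2700)^0.293 · 24400^0.45 · 1.8^-0.24)]^(1/0.76).
(2160/2700)^0.293 = 0.9367
24400^0.45 = 94.26
1.8^-0.24 = 0.8684
Denominator = 1.28 × 0.9367 × 94.26 × 0.8684 = 98.14
D / 98.14 = 368 / 98.14 = 3.750
d = 3.750^(1/0.76) = 3.750^1.3158 = 5.693 m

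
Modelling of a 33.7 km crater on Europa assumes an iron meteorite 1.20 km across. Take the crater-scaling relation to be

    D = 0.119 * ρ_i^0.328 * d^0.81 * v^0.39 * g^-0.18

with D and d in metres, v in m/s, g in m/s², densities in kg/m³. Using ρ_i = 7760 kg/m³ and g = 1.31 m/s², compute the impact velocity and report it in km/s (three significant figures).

Rearranging for v: v = [D / (0.119 · 7760^0.328 · 1200^0.81 · 1.31^-0.18)]^(1/0.39).
D = 33700 m.
7760^0.328 = 18.87
1200^0.81 = 312.0
1.31^-0.18 = 0.9526
Denominator = 0.119 × 18.87 × 312.0 × 0.9526 = 667.4
D / 667.4 = 33700 / 667.4 = 50.49
v = 50.49^(1/0.39) = 50.49^2.5641 = 23291 m/s

v ≈ 23.3 km/s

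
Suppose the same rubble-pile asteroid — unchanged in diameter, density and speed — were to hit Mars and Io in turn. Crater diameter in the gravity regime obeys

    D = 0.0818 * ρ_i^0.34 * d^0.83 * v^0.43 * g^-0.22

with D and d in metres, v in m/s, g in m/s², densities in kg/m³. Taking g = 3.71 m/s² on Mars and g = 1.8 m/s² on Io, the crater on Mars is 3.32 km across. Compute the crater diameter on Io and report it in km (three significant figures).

All impactor-dependent factors cancel in the ratio, leaving D_Io/D_Mars = (g_Io/g_Mars)^-0.22.
(1.8/3.71)^-0.22 = 0.4852^-0.22 = 1.172
D_Io = 1.172 × 3.32 km = 3.89 km

D ≈ 3.89 km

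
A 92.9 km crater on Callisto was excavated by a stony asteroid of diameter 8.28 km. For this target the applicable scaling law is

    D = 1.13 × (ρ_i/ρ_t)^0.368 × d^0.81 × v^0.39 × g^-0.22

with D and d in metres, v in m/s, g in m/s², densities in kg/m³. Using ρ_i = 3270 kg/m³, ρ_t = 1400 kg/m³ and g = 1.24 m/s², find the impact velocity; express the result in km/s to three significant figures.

Rearranging for v: v = [D / (1.13 · (3270/1400)^0.368 · 8280^0.81 · 1.24^-0.22)]^(1/0.39).
D = 92900 m.
(3270/1400)^0.368 = 1.366
8280^0.81 = 1491
1.24^-0.22 = 0.9538
Denominator = 1.13 × 1.366 × 1491 × 0.9538 = 2195
D / 2195 = 92900 / 2195 = 42.32
v = 42.32^(1/0.39) = 42.32^2.5641 = 14812 m/s

v ≈ 14.8 km/s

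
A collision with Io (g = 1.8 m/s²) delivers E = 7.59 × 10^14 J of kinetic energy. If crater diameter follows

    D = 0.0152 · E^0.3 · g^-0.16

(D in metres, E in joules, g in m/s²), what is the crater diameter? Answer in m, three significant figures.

D ≈ 403 m

E^0.3 = (7.59 × 10^14)^0.3 = 2.911 × 10^4
g^-0.16 = 1.8^-0.16 = 0.9102
D = 0.0152 × 2.911 × 10^4 × 0.9102 = 402.7 m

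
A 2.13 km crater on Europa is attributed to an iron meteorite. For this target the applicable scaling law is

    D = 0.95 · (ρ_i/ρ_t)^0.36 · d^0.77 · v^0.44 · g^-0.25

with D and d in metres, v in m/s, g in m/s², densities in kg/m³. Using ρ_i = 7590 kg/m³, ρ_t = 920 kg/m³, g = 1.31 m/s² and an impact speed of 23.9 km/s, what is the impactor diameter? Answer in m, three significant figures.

Rearranging for d: d = [D / (0.95 · (7590/920)^0.36 · 23900^0.44 · 1.31^-0.25)]^(1/0.77).
D = 2130 m.
(7590/920)^0.36 = 2.138
23900^0.44 = 84.43
1.31^-0.25 = 0.9347
Denominator = 0.95 × 2.138 × 84.43 × 0.9347 = 160.3
D / 160.3 = 2130 / 160.3 = 13.29
d = 13.29^(1/0.77) = 13.29^1.2987 = 28.78 m

d ≈ 28.8 m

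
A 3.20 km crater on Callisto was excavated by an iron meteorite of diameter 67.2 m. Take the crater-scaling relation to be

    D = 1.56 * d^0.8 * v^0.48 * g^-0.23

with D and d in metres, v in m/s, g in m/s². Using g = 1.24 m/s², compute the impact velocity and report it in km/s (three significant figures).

v ≈ 7.93 km/s

Rearranging for v: v = [D / (1.56 · 67.2^0.8 · 1.24^-0.23)]^(1/0.48).
D = 3200 m.
67.2^0.8 = 28.97
1.24^-0.23 = 0.9517
Denominator = 1.56 × 28.97 × 0.9517 = 43.01
D / 43.01 = 3200 / 43.01 = 74.40
v = 74.40^(1/0.48) = 74.40^2.0833 = 7926 m/s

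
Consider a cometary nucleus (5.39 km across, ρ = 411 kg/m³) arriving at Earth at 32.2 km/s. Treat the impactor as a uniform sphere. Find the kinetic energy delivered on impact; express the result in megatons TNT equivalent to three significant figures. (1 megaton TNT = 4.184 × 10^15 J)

d = 5390 m; v = 32200 m/s.
Mass m = (π/6) ρ d³ = (π/6) × 411 × (5390)³ = 3.370 × 10^13 kg
E = ½ m v² = 0.5 × 3.370 × 10^13 × (32200)² = 1.747 × 10^22 J
   = 1.747 × 10^22 / 4.184×10^15 = 4.175 × 10^6 Mt

E ≈ 4.18 × 10^6 Mt TNT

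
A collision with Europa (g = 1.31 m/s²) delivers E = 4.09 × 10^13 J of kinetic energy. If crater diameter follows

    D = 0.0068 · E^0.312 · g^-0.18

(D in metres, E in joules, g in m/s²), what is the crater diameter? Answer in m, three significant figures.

D ≈ 114 m

E^0.312 = (4.09 × 10^13)^0.312 = 1.765 × 10^4
g^-0.18 = 1.31^-0.18 = 0.9526
D = 0.0068 × 1.765 × 10^4 × 0.9526 = 114.3 m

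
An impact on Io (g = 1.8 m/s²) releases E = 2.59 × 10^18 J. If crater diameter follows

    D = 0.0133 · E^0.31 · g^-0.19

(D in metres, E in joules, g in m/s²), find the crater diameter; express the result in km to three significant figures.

E^0.31 = (2.59 × 10^18)^0.31 = 5.106 × 10^5
g^-0.19 = 1.8^-0.19 = 0.8943
D = 0.0133 × 5.106 × 10^5 × 0.8943 = 6073 m
   = 6.073 km

D ≈ 6.07 km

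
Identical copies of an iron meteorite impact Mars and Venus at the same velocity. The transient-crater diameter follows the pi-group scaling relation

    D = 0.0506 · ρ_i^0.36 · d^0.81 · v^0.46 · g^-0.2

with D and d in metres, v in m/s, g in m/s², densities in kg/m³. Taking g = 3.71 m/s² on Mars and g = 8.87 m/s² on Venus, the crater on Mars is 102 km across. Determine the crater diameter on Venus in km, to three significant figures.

All impactor-dependent factors cancel in the ratio, leaving D_Venus/D_Mars = (g_Venus/g_Mars)^-0.2.
(8.87/3.71)^-0.2 = 2.391^-0.2 = 0.8400
D_Venus = 0.8400 × 102 km = 85.7 km

D ≈ 85.7 km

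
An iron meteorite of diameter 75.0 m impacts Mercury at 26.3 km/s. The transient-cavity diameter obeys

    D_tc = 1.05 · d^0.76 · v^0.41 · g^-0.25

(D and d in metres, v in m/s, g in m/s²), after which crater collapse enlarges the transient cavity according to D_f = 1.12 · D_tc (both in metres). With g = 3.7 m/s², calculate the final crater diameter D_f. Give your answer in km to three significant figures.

v = 26300 m/s.
d^0.76 = 75^0.76 = 26.61
v^0.41 = 26300^0.41 = 64.89
g^-0.25 = 3.7^-0.25 = 0.7210
D_tc = 1.05 × 26.61 × 64.89 × 0.7210 = 1307 m
D_f = 1.12 × 1307 = 1464 m
     = 1.464 km

D_f ≈ 1.46 km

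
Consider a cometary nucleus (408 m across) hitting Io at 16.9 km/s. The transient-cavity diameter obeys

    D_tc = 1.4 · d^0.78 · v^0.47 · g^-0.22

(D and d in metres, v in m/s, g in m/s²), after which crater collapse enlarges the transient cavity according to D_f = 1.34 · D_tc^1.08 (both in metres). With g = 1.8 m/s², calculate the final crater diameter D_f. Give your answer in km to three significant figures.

D_f ≈ 37.1 km

v = 16900 m/s.
d^0.78 = 408^0.78 = 108.7
v^0.47 = 16900^0.47 = 97.07
g^-0.22 = 1.8^-0.22 = 0.8787
D_tc = 1.4 × 108.7 × 97.07 × 0.8787 = 12980 m
D_f = 1.34 × (12980)^1.08 = 37106 m
     = 37.11 km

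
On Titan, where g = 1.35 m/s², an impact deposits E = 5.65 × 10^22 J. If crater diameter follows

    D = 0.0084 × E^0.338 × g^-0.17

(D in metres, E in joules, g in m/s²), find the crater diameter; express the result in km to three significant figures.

D ≈ 391 km

E^0.338 = (5.65 × 10^22)^0.338 = 4.900 × 10^7
g^-0.17 = 1.35^-0.17 = 0.9503
D = 0.0084 × 4.900 × 10^7 × 0.9503 = 3.911 × 10^5 m
   = 391.1 km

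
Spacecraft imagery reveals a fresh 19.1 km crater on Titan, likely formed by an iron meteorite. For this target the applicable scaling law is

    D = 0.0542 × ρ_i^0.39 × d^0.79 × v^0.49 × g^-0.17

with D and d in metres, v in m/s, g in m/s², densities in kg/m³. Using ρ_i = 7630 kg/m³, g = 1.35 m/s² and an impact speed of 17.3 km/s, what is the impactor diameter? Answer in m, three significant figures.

d ≈ 319 m

Rearranging for d: d = [D / (0.0542 · 7630^0.39 · 17300^0.49 · 1.35^-0.17)]^(1/0.79).
D = 19100 m.
7630^0.39 = 32.67
17300^0.49 = 119.3
1.35^-0.17 = 0.9503
Denominator = 0.0542 × 32.67 × 119.3 × 0.9503 = 200.7
D / 200.7 = 19100 / 200.7 = 95.17
d = 95.17^(1/0.79) = 95.17^1.2658 = 319.4 m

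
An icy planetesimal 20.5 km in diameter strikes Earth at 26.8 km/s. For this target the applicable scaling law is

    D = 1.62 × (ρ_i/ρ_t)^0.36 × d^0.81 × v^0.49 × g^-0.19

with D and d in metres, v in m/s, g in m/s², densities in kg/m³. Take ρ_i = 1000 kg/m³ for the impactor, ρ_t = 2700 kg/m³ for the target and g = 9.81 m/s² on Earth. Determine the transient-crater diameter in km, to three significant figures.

D ≈ 337 km

In SI units: d = 20500 m, v = 26800 m/s.
(ρ_i/ρ_t)^0.36 = (1000/2700)^0.36 = 0.6994
d^0.81 = 20500^0.81 = 3108
v^0.49 = 26800^0.49 = 147.8
g^-0.19 = 9.81^-0.19 = 0.6480
D = 1.62 × 0.6994 × 3108 × 147.8 × 0.6480 = 3.373 × 10^5 m
   = 337.3 km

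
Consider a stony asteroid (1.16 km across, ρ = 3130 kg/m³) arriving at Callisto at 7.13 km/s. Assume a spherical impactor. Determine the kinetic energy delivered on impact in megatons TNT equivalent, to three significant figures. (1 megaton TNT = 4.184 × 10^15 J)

d = 1160 m; v = 7130 m/s.
Mass m = (π/6) ρ d³ = (π/6) × 3130 × (1160)³ = 2.558 × 10^12 kg
E = ½ m v² = 0.5 × 2.558 × 10^12 × (7130)² = 6.502 × 10^19 J
   = 6.502 × 10^19 / 4.184×10^15 = 15540 Mt

E ≈ 15500 Mt TNT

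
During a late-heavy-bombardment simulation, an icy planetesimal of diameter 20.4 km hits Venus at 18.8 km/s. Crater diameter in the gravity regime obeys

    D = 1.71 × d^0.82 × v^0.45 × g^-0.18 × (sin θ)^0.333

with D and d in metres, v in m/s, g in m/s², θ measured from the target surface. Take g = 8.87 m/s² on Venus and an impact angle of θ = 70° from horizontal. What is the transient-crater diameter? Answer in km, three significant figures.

In SI units: d = 20400 m, v = 18800 m/s.
d^0.82 = 20400^0.82 = 3419
v^0.45 = 18800^0.45 = 83.82
g^-0.18 = 8.87^-0.18 = 0.6751
(sin 70°)^0.333 = 0.9397^0.333 = 0.9795
D = 1.71 × 3419 × 83.82 × 0.6751 × 0.9795 = 3.241 × 10^5 m
   = 324.1 km

D ≈ 324 km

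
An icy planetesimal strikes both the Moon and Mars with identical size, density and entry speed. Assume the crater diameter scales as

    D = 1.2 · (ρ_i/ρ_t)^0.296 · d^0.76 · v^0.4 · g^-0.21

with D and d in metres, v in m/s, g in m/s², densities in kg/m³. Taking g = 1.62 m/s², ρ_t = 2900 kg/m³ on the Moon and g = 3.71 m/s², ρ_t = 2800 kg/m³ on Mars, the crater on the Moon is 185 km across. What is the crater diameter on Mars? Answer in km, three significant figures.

The impactor-only factors (d, v, ρ_i) cancel in the ratio, leaving D_Mars/D_Moon = (g_Mars/g_Moon)^-0.21 · (ρ_t,Moon/ρ_t,Mars)^0.296.
(3.71/1.62)^-0.21 = 2.290^-0.21 = 0.8403
(2900/2800)^0.296 = 1.036^0.296 = 1.011
Ratio = 0.8403 × 1.011 = 0.8495
D_Mars = 0.8495 × 185 km = 157 km

D ≈ 157 km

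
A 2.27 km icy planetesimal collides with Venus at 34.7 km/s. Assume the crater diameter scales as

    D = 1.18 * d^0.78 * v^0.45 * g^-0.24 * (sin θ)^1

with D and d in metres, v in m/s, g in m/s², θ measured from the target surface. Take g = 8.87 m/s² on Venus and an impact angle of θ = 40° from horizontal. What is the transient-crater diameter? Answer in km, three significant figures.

D ≈ 20.6 km

In SI units: d = 2270 m, v = 34700 m/s.
d^0.78 = 2270^0.78 = 414.7
v^0.45 = 34700^0.45 = 110.4
g^-0.24 = 8.87^-0.24 = 0.5922
(sin 40°)^1 = 0.6428^1 = 0.6428
D = 1.18 × 414.7 × 110.4 × 0.5922 × 0.6428 = 20565 m
   = 20.57 km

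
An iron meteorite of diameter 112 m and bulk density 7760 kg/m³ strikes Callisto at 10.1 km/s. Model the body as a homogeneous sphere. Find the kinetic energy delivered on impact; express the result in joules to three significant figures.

v = 10100 m/s.
Mass m = (π/6) ρ d³ = (π/6) × 7760 × (112)³ = 5.708 × 10^9 kg
E = ½ m v² = 0.5 × 5.708 × 10^9 × (10100)² = 2.911 × 10^17 J

E ≈ 2.91 × 10^17 J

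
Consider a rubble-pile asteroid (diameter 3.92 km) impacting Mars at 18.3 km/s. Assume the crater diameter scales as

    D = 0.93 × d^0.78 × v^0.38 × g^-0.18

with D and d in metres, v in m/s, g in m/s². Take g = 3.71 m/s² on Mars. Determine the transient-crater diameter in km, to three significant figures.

D ≈ 19.4 km

In SI units: d = 3920 m, v = 18300 m/s.
d^0.78 = 3920^0.78 = 635.0
v^0.38 = 18300^0.38 = 41.66
g^-0.18 = 3.71^-0.18 = 0.7898
D = 0.93 × 635.0 × 41.66 × 0.7898 = 19431 m
   = 19.43 km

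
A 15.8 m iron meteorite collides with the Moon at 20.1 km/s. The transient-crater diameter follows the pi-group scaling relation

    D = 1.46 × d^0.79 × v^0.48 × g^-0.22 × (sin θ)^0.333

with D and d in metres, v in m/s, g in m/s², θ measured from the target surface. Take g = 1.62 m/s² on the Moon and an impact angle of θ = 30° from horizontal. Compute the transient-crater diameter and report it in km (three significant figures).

In SI units: v = 20100 m/s.
d^0.79 = 15.8^0.79 = 8.850
v^0.48 = 20100^0.48 = 116.3
g^-0.22 = 1.62^-0.22 = 0.8993
(sin 30°)^0.333 = 0.5000^0.333 = 0.7939
D = 1.46 × 8.850 × 116.3 × 0.8993 × 0.7939 = 1073 m
   = 1.073 km

D ≈ 1.07 km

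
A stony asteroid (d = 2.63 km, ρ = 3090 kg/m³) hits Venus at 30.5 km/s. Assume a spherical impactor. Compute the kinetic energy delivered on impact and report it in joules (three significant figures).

E ≈ 1.37 × 10^22 J

d = 2630 m; v = 30500 m/s.
Mass m = (π/6) ρ d³ = (π/6) × 3090 × (2630)³ = 2.943 × 10^13 kg
E = ½ m v² = 0.5 × 2.943 × 10^13 × (30500)² = 1.369 × 10^22 J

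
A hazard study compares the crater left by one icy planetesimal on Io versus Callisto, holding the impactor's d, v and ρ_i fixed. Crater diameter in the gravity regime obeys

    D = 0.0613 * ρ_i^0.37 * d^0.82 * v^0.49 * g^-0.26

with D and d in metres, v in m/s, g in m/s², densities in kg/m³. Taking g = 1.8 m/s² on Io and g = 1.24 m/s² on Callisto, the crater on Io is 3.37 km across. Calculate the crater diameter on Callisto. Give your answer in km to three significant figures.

All impactor-dependent factors cancel in the ratio, leaving D_Callisto/D_Io = (g_Callisto/g_Io)^-0.26.
(1.24/1.8)^-0.26 = 0.6889^-0.26 = 1.102
D_Callisto = 1.102 × 3.37 km = 3.71 km

D ≈ 3.71 km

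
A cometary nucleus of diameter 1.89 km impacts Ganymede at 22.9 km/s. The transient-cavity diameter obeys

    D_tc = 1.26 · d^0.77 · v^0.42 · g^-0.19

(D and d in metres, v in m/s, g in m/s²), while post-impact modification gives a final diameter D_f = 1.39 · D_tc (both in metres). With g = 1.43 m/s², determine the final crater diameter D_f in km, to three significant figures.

In SI: d = 1890 m, v = 22900 m/s.
d^0.77 = 1890^0.77 = 333.3
v^0.42 = 22900^0.42 = 67.78
g^-0.19 = 1.43^-0.19 = 0.9343
D_tc = 1.26 × 333.3 × 67.78 × 0.9343 = 26590 m
D_f = 1.39 × 26590 = 36960 m
     = 36.96 km

D_f ≈ 37.0 km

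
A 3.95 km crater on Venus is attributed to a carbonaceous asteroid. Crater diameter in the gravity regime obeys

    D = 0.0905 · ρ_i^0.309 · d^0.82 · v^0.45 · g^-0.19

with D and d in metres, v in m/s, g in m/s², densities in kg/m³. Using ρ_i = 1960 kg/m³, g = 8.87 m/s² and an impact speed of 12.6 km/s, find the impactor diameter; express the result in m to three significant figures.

Rearranging for d: d = [D / (0.0905 · 1960^0.309 · 12600^0.45 · 8.87^-0.19)]^(1/0.82).
D = 3950 m.
1960^0.309 = 10.41
12600^0.45 = 70.01
8.87^-0.19 = 0.6605
Denominator = 0.0905 × 10.41 × 70.01 × 0.6605 = 43.56
D / 43.56 = 3950 / 43.56 = 90.68
d = 90.68^(1/0.82) = 90.68^1.2195 = 243.9 m

d ≈ 244 m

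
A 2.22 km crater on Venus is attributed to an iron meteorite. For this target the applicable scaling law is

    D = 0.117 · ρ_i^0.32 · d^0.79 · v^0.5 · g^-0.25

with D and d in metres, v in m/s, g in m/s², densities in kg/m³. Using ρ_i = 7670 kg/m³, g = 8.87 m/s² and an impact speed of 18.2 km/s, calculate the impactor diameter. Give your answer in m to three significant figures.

d ≈ 27.9 m

Rearranging for d: d = [D / (0.117 · 7670^0.32 · 18200^0.5 · 8.87^-0.25)]^(1/0.79).
D = 2220 m.
7670^0.32 = 17.50
18200^0.5 = 134.9
8.87^-0.25 = 0.5795
Denominator = 0.117 × 17.50 × 134.9 × 0.5795 = 160.1
D / 160.1 = 2220 / 160.1 = 13.87
d = 13.87^(1/0.79) = 13.87^1.2658 = 27.90 m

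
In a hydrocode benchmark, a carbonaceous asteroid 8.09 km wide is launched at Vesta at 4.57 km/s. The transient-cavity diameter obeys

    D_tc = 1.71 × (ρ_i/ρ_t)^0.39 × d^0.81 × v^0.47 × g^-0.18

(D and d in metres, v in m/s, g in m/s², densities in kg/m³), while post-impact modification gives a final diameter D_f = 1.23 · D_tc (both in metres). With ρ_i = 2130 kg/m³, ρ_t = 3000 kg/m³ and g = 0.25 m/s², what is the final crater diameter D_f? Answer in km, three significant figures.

D_f ≈ 181 km

In SI: d = 8090 m, v = 4570 m/s.
(ρ_i/ρ_t)^0.39 = (2130/3000)^0.39 = 0.8750
d^0.81 = 8090^0.81 = 1464
v^0.47 = 4570^0.47 = 52.50
g^-0.18 = 0.25^-0.18 = 1.283
D_tc = 1.71 × 0.8750 × 1464 × 52.50 × 1.283 = 1.475 × 10^5 m
D_f = 1.23 × 1.475 × 10^5 = 1.814 × 10^5 m
     = 181.4 km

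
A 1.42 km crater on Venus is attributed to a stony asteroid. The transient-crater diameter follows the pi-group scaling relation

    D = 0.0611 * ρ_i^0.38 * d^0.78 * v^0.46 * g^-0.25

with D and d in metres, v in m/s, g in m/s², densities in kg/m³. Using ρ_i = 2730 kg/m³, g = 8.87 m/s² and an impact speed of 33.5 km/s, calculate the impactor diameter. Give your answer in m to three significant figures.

Rearranging for d: d = [D / (0.0611 · 2730^0.38 · 33500^0.46 · 8.87^-0.25)]^(1/0.78).
D = 1420 m.
2730^0.38 = 20.22
33500^0.46 = 120.6
8.87^-0.25 = 0.5795
Denominator = 0.0611 × 20.22 × 120.6 × 0.5795 = 86.34
D / 86.34 = 1420 / 86.34 = 16.45
d = 16.45^(1/0.78) = 16.45^1.2821 = 36.24 m

d ≈ 36.2 m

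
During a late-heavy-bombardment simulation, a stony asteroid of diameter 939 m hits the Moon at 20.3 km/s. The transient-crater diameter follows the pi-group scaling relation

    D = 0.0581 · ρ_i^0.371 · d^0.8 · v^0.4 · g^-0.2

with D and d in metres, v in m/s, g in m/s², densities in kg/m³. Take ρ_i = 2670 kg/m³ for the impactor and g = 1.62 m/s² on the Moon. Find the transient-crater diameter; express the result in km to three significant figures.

D ≈ 12.4 km

In SI units: v = 20300 m/s.
ρ_i^0.371 = 2670^0.371 = 18.67
d^0.8 = 939^0.8 = 238.9
v^0.4 = 20300^0.4 = 52.84
g^-0.2 = 1.62^-0.2 = 0.9080
D = 0.0581 × 18.67 × 238.9 × 52.84 × 0.9080 = 12433 m
   = 12.43 km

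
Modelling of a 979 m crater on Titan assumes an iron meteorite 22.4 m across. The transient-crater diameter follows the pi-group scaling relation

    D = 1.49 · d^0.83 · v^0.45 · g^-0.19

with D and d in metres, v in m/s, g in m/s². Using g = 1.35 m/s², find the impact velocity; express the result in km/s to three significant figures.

v ≈ 6.70 km/s

Rearranging for v: v = [D / (1.49 · 22.4^0.83 · 1.35^-0.19)]^(1/0.45).
22.4^0.83 = 13.20
1.35^-0.19 = 0.9446
Denominator = 1.49 × 13.20 × 0.9446 = 18.58
D / 18.58 = 979 / 18.58 = 52.69
v = 52.69^(1/0.45) = 52.69^2.2222 = 6699 m/s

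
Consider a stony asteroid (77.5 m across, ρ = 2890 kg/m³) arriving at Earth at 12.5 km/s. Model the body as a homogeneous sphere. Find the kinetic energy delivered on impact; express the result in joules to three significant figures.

E ≈ 5.50 × 10^16 J

v = 12500 m/s.
Mass m = (π/6) ρ d³ = (π/6) × 2890 × (77.5)³ = 7.044 × 10^8 kg
E = ½ m v² = 0.5 × 7.044 × 10^8 × (12500)² = 5.503 × 10^16 J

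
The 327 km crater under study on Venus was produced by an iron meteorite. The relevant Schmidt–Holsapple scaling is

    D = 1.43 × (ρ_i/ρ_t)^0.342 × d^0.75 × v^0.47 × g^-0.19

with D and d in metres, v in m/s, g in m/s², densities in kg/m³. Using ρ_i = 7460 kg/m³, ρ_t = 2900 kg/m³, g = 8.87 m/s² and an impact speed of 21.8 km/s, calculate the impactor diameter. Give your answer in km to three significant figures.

d ≈ 30.2 km

Rearranging for d: d = [D / (1.43 · (7460/2900)^0.342 · 21800^0.47 · 8.87^-0.19)]^(1/0.75).
D = 327000 m.
(7460/2900)^0.342 = 1.381
21800^0.47 = 109.4
8.87^-0.19 = 0.6605
Denominator = 1.43 × 1.381 × 109.4 × 0.6605 = 142.7
D / 142.7 = 327000 / 142.7 = 2292
d = 2292^(1/0.75) = 2292^1.3333 = 30212 m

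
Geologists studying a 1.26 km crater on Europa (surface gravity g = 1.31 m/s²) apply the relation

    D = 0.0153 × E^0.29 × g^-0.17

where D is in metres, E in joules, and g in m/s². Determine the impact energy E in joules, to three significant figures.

E ≈ 1.05 × 10^17 J

Rearranging: E = [D / (0.0153 · g^-0.17)]^(1/0.29).
D = 1260 m.
g^-0.17 = 1.31^-0.17 = 0.9551
D / (0.0153 × 0.9551) = 1260 / (0.01461) = 8.624 × 10^4
E = (8.624 × 10^4)^3.4483 = 1.047 × 10^17 J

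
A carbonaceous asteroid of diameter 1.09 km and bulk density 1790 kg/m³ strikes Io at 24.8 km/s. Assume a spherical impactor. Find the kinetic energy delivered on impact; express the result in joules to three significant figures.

d = 1090 m; v = 24800 m/s.
Mass m = (π/6) ρ d³ = (π/6) × 1790 × (1090)³ = 1.214 × 10^12 kg
E = ½ m v² = 0.5 × 1.214 × 10^12 × (24800)² = 3.733 × 10^20 J

E ≈ 3.73 × 10^20 J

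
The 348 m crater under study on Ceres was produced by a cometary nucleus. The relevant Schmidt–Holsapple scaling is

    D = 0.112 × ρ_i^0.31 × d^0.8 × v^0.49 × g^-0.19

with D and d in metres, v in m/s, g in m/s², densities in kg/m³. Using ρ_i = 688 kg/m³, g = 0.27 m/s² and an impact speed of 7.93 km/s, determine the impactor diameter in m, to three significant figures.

d ≈ 5.53 m

Rearranging for d: d = [D / (0.112 · 688^0.31 · 7930^0.49 · 0.27^-0.19)]^(1/0.8).
688^0.31 = 7.580
7930^0.49 = 81.40
0.27^-0.19 = 1.282
Denominator = 0.112 × 7.580 × 81.40 × 1.282 = 88.59
D / 88.59 = 348 / 88.59 = 3.928
d = 3.928^(1/0.8) = 3.928^1.25 = 5.530 m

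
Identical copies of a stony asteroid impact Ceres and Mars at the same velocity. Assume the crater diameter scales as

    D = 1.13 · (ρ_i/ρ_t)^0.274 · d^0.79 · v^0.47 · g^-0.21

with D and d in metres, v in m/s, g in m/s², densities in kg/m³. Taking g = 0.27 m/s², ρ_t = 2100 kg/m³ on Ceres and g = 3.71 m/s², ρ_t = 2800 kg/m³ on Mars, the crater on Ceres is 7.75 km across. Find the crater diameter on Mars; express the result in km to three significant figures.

The impactor-only factors (d, v, ρ_i) cancel in the ratio, leaving D_Mars/D_Ceres = (g_Mars/g_Ceres)^-0.21 · (ρ_t,Ceres/ρ_t,Mars)^0.274.
(3.71/0.27)^-0.21 = 13.74^-0.21 = 0.5768
(2100/2800)^0.274 = 0.7500^0.274 = 0.9242
Ratio = 0.5768 × 0.9242 = 0.5331
D_Mars = 0.5331 × 7.75 km = 4.13 km

D ≈ 4.13 km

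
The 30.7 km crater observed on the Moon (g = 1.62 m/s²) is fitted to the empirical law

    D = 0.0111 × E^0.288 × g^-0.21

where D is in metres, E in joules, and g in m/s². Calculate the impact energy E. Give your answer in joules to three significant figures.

Rearranging: E = [D / (0.0111 · g^-0.21)]^(1/0.288).
D = 30700 m.
g^-0.21 = 1.62^-0.21 = 0.9037
D / (0.0111 × 0.9037) = 30700 / (0.01003) = 3.061 × 10^6
E = (3.061 × 10^6)^3.4722 = 3.313 × 10^22 J

E ≈ 3.31 × 10^22 J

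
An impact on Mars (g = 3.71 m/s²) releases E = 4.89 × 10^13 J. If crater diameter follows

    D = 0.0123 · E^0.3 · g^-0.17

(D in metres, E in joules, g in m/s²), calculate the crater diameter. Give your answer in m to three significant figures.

D ≈ 126 m

E^0.3 = (4.89 × 10^13)^0.3 = 1.279 × 10^4
g^-0.17 = 3.71^-0.17 = 0.8002
D = 0.0123 × 1.279 × 10^4 × 0.8002 = 125.9 m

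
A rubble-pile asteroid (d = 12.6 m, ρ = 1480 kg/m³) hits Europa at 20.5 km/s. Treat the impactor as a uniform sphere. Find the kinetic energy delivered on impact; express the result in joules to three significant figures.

v = 20500 m/s.
Mass m = (π/6) ρ d³ = (π/6) × 1480 × (12.6)³ = 1.550 × 10^6 kg
E = ½ m v² = 0.5 × 1.550 × 10^6 × (20500)² = 3.257 × 10^14 J

E ≈ 3.26 × 10^14 J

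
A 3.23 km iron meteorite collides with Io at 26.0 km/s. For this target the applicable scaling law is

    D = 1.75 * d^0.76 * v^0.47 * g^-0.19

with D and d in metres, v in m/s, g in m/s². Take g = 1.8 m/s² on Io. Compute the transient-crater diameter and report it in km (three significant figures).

D ≈ 86.4 km

In SI units: d = 3230 m, v = 26000 m/s.
d^0.76 = 3230^0.76 = 464.5
v^0.47 = 26000^0.47 = 118.9
g^-0.19 = 1.8^-0.19 = 0.8943
D = 1.75 × 464.5 × 118.9 × 0.8943 = 86435 m
   = 86.43 km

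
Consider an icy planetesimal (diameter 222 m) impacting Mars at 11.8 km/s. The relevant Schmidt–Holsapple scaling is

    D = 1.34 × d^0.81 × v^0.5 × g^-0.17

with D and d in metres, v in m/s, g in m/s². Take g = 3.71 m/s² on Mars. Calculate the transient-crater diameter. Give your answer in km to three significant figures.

In SI units: v = 11800 m/s.
d^0.81 = 222^0.81 = 79.53
v^0.5 = 11800^0.5 = 108.6
g^-0.17 = 3.71^-0.17 = 0.8002
D = 1.34 × 79.53 × 108.6 × 0.8002 = 9261 m
   = 9.261 km

D ≈ 9.26 km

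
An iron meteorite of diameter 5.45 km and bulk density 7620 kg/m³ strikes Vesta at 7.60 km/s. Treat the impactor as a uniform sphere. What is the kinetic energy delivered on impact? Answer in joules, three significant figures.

E ≈ 1.87 × 10^22 J

d = 5450 m; v = 7600 m/s.
Mass m = (π/6) ρ d³ = (π/6) × 7620 × (5450)³ = 6.459 × 10^14 kg
E = ½ m v² = 0.5 × 6.459 × 10^14 × (7600)² = 1.865 × 10^22 J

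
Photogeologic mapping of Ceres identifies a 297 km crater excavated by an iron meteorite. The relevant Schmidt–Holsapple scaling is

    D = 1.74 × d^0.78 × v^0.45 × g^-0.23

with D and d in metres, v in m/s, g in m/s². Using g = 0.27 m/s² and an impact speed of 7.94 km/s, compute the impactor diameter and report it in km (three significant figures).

d ≈ 19.5 km

Rearranging for d: d = [D / (1.74 · 7940^0.45 · 0.27^-0.23)]^(1/0.78).
D = 297000 m.
7940^0.45 = 56.87
0.27^-0.23 = 1.351
Denominator = 1.74 × 56.87 × 1.351 = 133.7
D / 133.7 = 297000 / 133.7 = 2221
d = 2221^(1/0.78) = 2221^1.2821 = 19526 m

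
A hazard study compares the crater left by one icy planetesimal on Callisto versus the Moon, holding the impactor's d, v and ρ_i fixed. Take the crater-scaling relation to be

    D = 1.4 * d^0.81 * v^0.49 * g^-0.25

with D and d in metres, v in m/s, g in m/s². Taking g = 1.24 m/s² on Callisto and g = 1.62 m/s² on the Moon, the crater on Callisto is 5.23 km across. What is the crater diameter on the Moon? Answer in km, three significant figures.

D ≈ 4.89 km

All impactor-dependent factors cancel in the ratio, leaving D_Moon/D_Callisto = (g_Moon/g_Callisto)^-0.25.
(1.62/1.24)^-0.25 = 1.306^-0.25 = 0.9354
D_Moon = 0.9354 × 5.23 km = 4.89 km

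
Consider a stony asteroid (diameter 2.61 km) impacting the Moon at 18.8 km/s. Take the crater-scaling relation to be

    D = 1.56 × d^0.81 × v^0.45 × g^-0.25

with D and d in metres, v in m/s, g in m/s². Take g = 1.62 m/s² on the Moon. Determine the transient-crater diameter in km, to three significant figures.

D ≈ 67.9 km

In SI units: d = 2610 m, v = 18800 m/s.
d^0.81 = 2610^0.81 = 585.4
v^0.45 = 18800^0.45 = 83.82
g^-0.25 = 1.62^-0.25 = 0.8864
D = 1.56 × 585.4 × 83.82 × 0.8864 = 67851 m
   = 67.85 km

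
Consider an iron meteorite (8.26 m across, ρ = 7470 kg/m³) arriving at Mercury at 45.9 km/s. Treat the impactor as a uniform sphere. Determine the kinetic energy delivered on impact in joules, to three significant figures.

E ≈ 2.32 × 10^15 J

v = 45900 m/s.
Mass m = (π/6) ρ d³ = (π/6) × 7470 × (8.26)³ = 2.204 × 10^6 kg
E = ½ m v² = 0.5 × 2.204 × 10^6 × (45900)² = 2.322 × 10^15 J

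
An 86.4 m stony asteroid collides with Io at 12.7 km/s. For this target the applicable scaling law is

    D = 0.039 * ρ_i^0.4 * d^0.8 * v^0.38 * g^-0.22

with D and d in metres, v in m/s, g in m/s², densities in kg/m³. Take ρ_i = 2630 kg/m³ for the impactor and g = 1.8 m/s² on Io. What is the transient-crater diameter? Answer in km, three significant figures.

In SI units: v = 12700 m/s.
ρ_i^0.4 = 2630^0.4 = 23.33
d^0.8 = 86.4^0.8 = 35.42
v^0.38 = 12700^0.38 = 36.26
g^-0.22 = 1.8^-0.22 = 0.8787
D = 0.039 × 23.33 × 35.42 × 36.26 × 0.8787 = 1027 m
   = 1.027 km

D ≈ 1.03 km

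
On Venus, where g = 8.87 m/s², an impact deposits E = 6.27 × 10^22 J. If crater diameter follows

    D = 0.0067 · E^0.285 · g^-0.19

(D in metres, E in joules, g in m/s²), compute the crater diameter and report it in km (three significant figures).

D ≈ 13.9 km

E^0.285 = (6.27 × 10^22)^0.285 = 3.142 × 10^6
g^-0.19 = 8.87^-0.19 = 0.6605
D = 0.0067 × 3.142 × 10^6 × 0.6605 = 13904 m
   = 13.90 km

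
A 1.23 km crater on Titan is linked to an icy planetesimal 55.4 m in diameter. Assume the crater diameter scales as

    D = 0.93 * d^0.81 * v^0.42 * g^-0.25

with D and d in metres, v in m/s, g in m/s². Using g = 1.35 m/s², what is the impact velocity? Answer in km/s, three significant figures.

v ≈ 14.0 km/s

Rearranging for v: v = [D / (0.93 · 55.4^0.81 · 1.35^-0.25)]^(1/0.42).
D = 1230 m.
55.4^0.81 = 25.84
1.35^-0.25 = 0.9277
Denominator = 0.93 × 25.84 × 0.9277 = 22.29
D / 22.29 = 1230 / 22.29 = 55.18
v = 55.18^(1/0.42) = 55.18^2.381 = 14034 m/s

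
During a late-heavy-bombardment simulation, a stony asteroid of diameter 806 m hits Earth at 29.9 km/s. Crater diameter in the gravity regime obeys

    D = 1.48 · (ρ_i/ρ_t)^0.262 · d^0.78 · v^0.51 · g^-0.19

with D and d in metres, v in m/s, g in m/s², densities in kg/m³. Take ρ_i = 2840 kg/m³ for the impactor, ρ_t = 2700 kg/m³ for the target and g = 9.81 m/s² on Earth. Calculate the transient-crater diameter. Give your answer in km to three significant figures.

In SI units: v = 29900 m/s.
(ρ_i/ρ_t)^0.262 = (2840/2700)^0.262 = 1.013
d^0.78 = 806^0.78 = 184.9
v^0.51 = 29900^0.51 = 191.7
g^-0.19 = 9.81^-0.19 = 0.6480
D = 1.48 × 1.013 × 184.9 × 191.7 × 0.6480 = 34435 m
   = 34.44 km

D ≈ 34.4 km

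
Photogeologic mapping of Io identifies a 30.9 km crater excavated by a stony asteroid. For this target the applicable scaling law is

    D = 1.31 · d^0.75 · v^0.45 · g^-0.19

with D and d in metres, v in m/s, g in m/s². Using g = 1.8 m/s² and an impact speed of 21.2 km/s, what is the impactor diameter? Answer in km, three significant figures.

Rearranging for d: d = [D / (1.31 · 21200^0.45 · 1.8^-0.19)]^(1/0.75).
D = 30900 m.
21200^0.45 = 88.48
1.8^-0.19 = 0.8943
Denominator = 1.31 × 88.48 × 0.8943 = 103.7
D / 103.7 = 30900 / 103.7 = 298.0
d = 298.0^(1/0.75) = 298.0^1.3333 = 1990 m

d ≈ 1.99 km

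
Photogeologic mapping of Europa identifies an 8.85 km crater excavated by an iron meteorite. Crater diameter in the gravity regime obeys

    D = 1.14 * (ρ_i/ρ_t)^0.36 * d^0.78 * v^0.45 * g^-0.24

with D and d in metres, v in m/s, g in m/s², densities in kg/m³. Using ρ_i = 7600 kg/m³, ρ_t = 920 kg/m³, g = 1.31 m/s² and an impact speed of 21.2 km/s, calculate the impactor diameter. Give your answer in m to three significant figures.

d ≈ 127 m

Rearranging for d: d = [D / (1.14 · (7600/920)^0.36 · 21200^0.45 · 1.31^-0.24)]^(1/0.78).
D = 8850 m.
(7600/920)^0.36 = 2.139
21200^0.45 = 88.48
1.31^-0.24 = 0.9372
Denominator = 1.14 × 2.139 × 88.48 × 0.9372 = 202.2
D / 202.2 = 8850 / 202.2 = 43.77
d = 43.77^(1/0.78) = 43.77^1.2821 = 127.1 m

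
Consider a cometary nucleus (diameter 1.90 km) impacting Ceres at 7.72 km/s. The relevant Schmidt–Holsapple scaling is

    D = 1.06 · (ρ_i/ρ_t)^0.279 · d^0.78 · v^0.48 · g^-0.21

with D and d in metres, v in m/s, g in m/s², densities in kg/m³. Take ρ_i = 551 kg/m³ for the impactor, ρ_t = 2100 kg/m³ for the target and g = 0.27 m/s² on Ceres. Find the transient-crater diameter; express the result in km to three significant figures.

D ≈ 25.5 km

In SI units: d = 1900 m, v = 7720 m/s.
(ρ_i/ρ_t)^0.279 = (551/2100)^0.279 = 0.6885
d^0.78 = 1900^0.78 = 360.9
v^0.48 = 7720^0.48 = 73.46
g^-0.21 = 0.27^-0.21 = 1.316
D = 1.06 × 0.6885 × 360.9 × 73.46 × 1.316 = 25463 m
   = 25.46 km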